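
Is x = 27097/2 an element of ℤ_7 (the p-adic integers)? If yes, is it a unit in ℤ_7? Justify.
x ∈ ℤ_7 but not a unit; v_7(x) = 3 > 0

ℤ_7 = {x ∈ ℚ_7 : v_7(x) ≥ 0} and ℤ_7^× = {x ∈ ℤ_7 : v_7(x) = 0}. Here v_7(27097/2) = v_7(num) − v_7(den) = 3; compare against these criteria.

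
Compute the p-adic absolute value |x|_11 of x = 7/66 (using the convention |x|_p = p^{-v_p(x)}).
|7/66|_11 = 11

Step 1 — compute v_11(x) by factoring powers of 11 out of the numerator and denominator: v_11(7/66) = -1. Step 2 — apply |x|_p = p^{-v_p(x)} = 11^{1} = 11.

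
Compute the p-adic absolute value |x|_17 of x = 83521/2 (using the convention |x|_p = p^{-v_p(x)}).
|83521/2|_17 = 1/83521

Step 1 — compute v_17(x) by factoring powers of 17 out of the numerator and denominator: v_17(83521/2) = 4. Step 2 — apply |x|_p = p^{-v_p(x)} = 17^{-4} = 1/83521.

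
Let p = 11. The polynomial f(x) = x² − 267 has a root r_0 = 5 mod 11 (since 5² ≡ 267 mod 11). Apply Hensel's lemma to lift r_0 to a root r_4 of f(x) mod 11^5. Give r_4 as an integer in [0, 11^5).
r_4 = 26383 (mod 161051)

Hensel's recurrence: r_{i+1} = r_i − f(r_i)·(f′(r_i))^{-1} mod 11^{i+2}, with f′(x) = 2x. Iterate:
  r_0 = 5 (mod 11)
  r_1 = 5 (mod 121)
  r_2 = 1094 (mod 1331)
  r_3 = 11742 (mod 14641)
  r_4 = 26383 (mod 161051)
Final: r_4 = 26383, and one checks f(r_4) ≡ 0 mod 11^5.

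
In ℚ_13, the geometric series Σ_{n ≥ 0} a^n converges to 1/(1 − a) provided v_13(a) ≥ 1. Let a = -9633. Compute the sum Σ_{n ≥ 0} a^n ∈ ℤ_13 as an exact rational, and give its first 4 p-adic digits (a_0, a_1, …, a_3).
Σ a^n = 1/(1 − a) = 1/9634;  first 4 digits = (1, 0, 8, 8)

v_13(a) = 2 ≥ 1, so the series converges in ℤ_13 to 1/(1 − a) = 1/(1 − (-9633)) = 1/9634. Expand this rational in ℤ_13: compute digits iteratively via d_i = x_i mod 13, x_{i+1} = (x_i − d_i)/13. The first 4 digits are (1, 0, 8, 8).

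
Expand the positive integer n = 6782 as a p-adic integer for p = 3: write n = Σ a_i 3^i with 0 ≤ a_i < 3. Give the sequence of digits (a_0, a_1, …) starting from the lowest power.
(a_0, a_1, …) = (2, 1, 0, 2, 2, 0, 0, 0, 1)

Repeated division by 3 gives the digits low-to-high: 6782 = 2 + 1·3^1 + 2·3^3 + 2·3^4 + 1·3^8. Digit sequence: (2, 1, 0, 2, 2, 0, 0, 0, 1).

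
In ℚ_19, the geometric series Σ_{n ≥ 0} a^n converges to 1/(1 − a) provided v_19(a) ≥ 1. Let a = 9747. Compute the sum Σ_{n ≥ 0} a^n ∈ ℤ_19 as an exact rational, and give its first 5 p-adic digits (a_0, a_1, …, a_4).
Σ a^n = 1/(1 − a) = -1/9746;  first 5 digits = (1, 0, 8, 1, 7)

v_19(a) = 2 ≥ 1, so the series converges in ℤ_19 to 1/(1 − a) = 1/(1 − 9747) = -1/9746. Expand this rational in ℤ_19: compute digits iteratively via d_i = x_i mod 19, x_{i+1} = (x_i − d_i)/19. The first 5 digits are (1, 0, 8, 1, 7).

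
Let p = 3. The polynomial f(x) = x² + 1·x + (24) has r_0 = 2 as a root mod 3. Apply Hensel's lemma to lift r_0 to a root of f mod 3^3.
r_2 = 5 (mod 27)

Hensel: r_{i+1} = r_i − f(r_i)·(f′(r_i))^{-1} mod 3^{i+2}, f′(x) = 2x + 1. Iterate:
  r_0 = 2 (mod 3)
  r_1 = 5 (mod 9)
  r_2 = 5 (mod 27)
Final: r = 5 satisfies f(r) ≡ 0 mod 3^3.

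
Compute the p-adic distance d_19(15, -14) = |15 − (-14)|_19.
d_19(15, -14) = 1

Step 1 — x − y = 15 − (-14) = 29. Step 2 — v_19(29) = 0 (factor: 29 = (19^0 · 29); the sign does not affect v_p). Step 3 — |x − y|_19 = 19^{0} = 1.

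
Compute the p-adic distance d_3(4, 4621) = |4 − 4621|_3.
d_3(4, 4621) = 1/243

Step 1 — x − y = 4 − 4621 = -4617. Step 2 — v_3(-4617) = 5 (factor: -4617 = −(3^5 · 19); the sign does not affect v_p). Step 3 — |x − y|_3 = 3^{-5} = 1/243.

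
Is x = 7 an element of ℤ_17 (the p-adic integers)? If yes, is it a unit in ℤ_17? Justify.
x ∈ ℤ_17^× (unit); v_17(x) = 0

ℤ_17 = {x ∈ ℚ_17 : v_17(x) ≥ 0} and ℤ_17^× = {x ∈ ℤ_17 : v_17(x) = 0}. Here v_17(7) = v_17(num) − v_17(den) = 0; compare against these criteria.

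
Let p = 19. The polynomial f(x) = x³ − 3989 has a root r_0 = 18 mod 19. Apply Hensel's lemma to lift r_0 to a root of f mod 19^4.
r_3 = 82915 (mod 130321)

Hensel: r_{i+1} = r_i − f(r_i)/f′(r_i) mod 19^{i+2}, where f′(x) = 3x². Iterate:
  r_0 = 18 (mod 19)
  r_1 = 246 (mod 361)
  r_2 = 607 (mod 6859)
  r_3 = 82915 (mod 130321)
Final: r = 82915 with f(r) ≡ 0 mod 19^4.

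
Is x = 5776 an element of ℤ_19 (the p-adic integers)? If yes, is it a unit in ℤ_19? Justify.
x ∈ ℤ_19 but not a unit; v_19(x) = 2 > 0

ℤ_19 = {x ∈ ℚ_19 : v_19(x) ≥ 0} and ℤ_19^× = {x ∈ ℤ_19 : v_19(x) = 0}. Here v_19(5776) = v_19(num) − v_19(den) = 2; compare against these criteria.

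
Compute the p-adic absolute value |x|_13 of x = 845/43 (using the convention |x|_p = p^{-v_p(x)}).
|845/43|_13 = 1/169

Step 1 — compute v_13(x) by factoring powers of 13 out of the numerator and denominator: v_13(845/43) = 2. Step 2 — apply |x|_p = p^{-v_p(x)} = 13^{-2} = 1/169.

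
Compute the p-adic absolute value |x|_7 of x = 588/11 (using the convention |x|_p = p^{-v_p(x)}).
|588/11|_7 = 1/49

Step 1 — compute v_7(x) by factoring powers of 7 out of the numerator and denominator: v_7(588/11) = 2. Step 2 — apply |x|_p = p^{-v_p(x)} = 7^{-2} = 1/49.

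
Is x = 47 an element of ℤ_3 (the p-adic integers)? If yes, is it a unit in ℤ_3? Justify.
x ∈ ℤ_3^× (unit); v_3(x) = 0

ℤ_3 = {x ∈ ℚ_3 : v_3(x) ≥ 0} and ℤ_3^× = {x ∈ ℤ_3 : v_3(x) = 0}. Here v_3(47) = v_3(num) − v_3(den) = 0; compare against these criteria.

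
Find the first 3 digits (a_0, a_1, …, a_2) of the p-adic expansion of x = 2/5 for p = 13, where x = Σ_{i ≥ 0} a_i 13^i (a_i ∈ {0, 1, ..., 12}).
(a_0, …, a_2) = (3, 5, 10)

v_13(2/5) = 0 (numerator and denominator both coprime to 13), so x ∈ ℤ_13^×. Compute digits iteratively via a_i = x_i mod 13, x_{i+1} = (x_i − a_i)/13, with x_0 = x:
  x_0 = 2/5;  a_0 = 3;  x_1 = (x_0 − 3)/13 = -1/5
  x_1 = -1/5;  a_1 = 5;  x_2 = (x_1 − 5)/13 = -2/5
  x_2 = -2/5;  a_2 = 10;  x_3 = (x_2 − 10)/13 = -4/5
Digits: (3, 5, 10).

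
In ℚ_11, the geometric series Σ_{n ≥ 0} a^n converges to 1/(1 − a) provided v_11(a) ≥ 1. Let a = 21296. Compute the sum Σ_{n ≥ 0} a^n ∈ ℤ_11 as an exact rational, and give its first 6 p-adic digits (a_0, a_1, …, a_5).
Σ a^n = 1/(1 − a) = -1/21295;  first 6 digits = (1, 0, 0, 5, 1, 0)

v_11(a) = 3 ≥ 1, so the series converges in ℤ_11 to 1/(1 − a) = 1/(1 − 21296) = -1/21295. Expand this rational in ℤ_11: compute digits iteratively via d_i = x_i mod 11, x_{i+1} = (x_i − d_i)/11. The first 6 digits are (1, 0, 0, 5, 1, 0).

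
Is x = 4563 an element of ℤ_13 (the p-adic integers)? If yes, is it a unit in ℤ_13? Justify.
x ∈ ℤ_13 but not a unit; v_13(x) = 2 > 0

ℤ_13 = {x ∈ ℚ_13 : v_13(x) ≥ 0} and ℤ_13^× = {x ∈ ℤ_13 : v_13(x) = 0}. Here v_13(4563) = v_13(num) − v_13(den) = 2; compare against these criteria.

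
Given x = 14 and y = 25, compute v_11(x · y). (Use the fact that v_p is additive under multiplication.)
v_11(350) = 0

v_p(x) = 0 (factor: 14 = 11^0 · 14); v_p(y) = 0 (factor: 25 = 11^0 · 25). Additivity: v_p(xy) = v_p(x) + v_p(y) = 0 + 0 = 0. (Direct check: xy = 350 = 11^0 · (350).)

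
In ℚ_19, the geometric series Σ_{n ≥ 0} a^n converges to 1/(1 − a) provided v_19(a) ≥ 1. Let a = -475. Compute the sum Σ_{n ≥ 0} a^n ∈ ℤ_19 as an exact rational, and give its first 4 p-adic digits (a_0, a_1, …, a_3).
Σ a^n = 1/(1 − a) = 1/476;  first 4 digits = (1, 13, 15, 6)

v_19(a) = 1 ≥ 1, so the series converges in ℤ_19 to 1/(1 − a) = 1/(1 − (-475)) = 1/476. Expand this rational in ℤ_19: compute digits iteratively via d_i = x_i mod 19, x_{i+1} = (x_i − d_i)/19. The first 4 digits are (1, 13, 15, 6).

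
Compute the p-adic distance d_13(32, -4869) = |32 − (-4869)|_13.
d_13(32, -4869) = 1/169

Step 1 — x − y = 32 − (-4869) = 4901. Step 2 — v_13(4901) = 2 (factor: 4901 = (13^2 · 29); the sign does not affect v_p). Step 3 — |x − y|_13 = 13^{-2} = 1/169.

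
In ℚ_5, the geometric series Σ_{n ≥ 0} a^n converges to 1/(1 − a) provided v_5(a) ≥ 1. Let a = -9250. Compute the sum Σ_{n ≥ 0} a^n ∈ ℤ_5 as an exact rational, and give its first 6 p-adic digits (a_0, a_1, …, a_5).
Σ a^n = 1/(1 − a) = 1/9251;  first 6 digits = (1, 0, 0, 1, 0, 2)

v_5(a) = 3 ≥ 1, so the series converges in ℤ_5 to 1/(1 − a) = 1/(1 − (-9250)) = 1/9251. Expand this rational in ℤ_5: compute digits iteratively via d_i = x_i mod 5, x_{i+1} = (x_i − d_i)/5. The first 6 digits are (1, 0, 0, 1, 0, 2).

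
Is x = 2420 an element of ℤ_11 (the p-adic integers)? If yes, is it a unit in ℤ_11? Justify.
x ∈ ℤ_11 but not a unit; v_11(x) = 2 > 0

ℤ_11 = {x ∈ ℚ_11 : v_11(x) ≥ 0} and ℤ_11^× = {x ∈ ℤ_11 : v_11(x) = 0}. Here v_11(2420) = v_11(num) − v_11(den) = 2; compare against these criteria.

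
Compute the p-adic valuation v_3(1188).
v_3(1188) = 3

v_3(n) is the largest exponent k such that 3^k divides n. Factor out: 1188 = 3^3 · 44. (Sign doesn't affect v_p.) So v_3(1188) = 3.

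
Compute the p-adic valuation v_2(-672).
v_2(-672) = 5

v_2(n) is the largest exponent k such that 2^k divides n. Factor out: -672 = -2^5 · 21. (Sign doesn't affect v_p.) So v_2(-672) = 5.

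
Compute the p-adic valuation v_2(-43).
v_2(-43) = 0

v_2(n) is the largest exponent k such that 2^k divides n. Factor out: -43 = -2^0 · 43. (Sign doesn't affect v_p.) So v_2(-43) = 0.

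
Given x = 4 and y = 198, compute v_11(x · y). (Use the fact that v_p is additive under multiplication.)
v_11(792) = 1

v_p(x) = 0 (factor: 4 = 11^0 · 4); v_p(y) = 1 (factor: 198 = 11^1 · 18). Additivity: v_p(xy) = v_p(x) + v_p(y) = 0 + 1 = 1. (Direct check: xy = 792 = 11^1 · (72).)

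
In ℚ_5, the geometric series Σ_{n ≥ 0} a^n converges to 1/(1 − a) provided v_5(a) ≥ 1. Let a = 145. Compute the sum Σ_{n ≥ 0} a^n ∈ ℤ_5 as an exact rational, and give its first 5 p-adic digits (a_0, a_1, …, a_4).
Σ a^n = 1/(1 − a) = -1/144;  first 5 digits = (1, 4, 1, 3, 2)

v_5(a) = 1 ≥ 1, so the series converges in ℤ_5 to 1/(1 − a) = 1/(1 − 145) = -1/144. Expand this rational in ℤ_5: compute digits iteratively via d_i = x_i mod 5, x_{i+1} = (x_i − d_i)/5. The first 5 digits are (1, 4, 1, 3, 2).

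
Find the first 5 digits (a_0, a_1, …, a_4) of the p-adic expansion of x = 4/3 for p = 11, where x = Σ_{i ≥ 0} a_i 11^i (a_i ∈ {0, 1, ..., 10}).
(a_0, …, a_4) = (5, 7, 3, 7, 3)

v_11(4/3) = 0 (numerator and denominator both coprime to 11), so x ∈ ℤ_11^×. Compute digits iteratively via a_i = x_i mod 11, x_{i+1} = (x_i − a_i)/11, with x_0 = x:
  x_0 = 4/3;  a_0 = 5;  x_1 = (x_0 − 5)/11 = -1/3
  x_1 = -1/3;  a_1 = 7;  x_2 = (x_1 − 7)/11 = -2/3
  x_2 = -2/3;  a_2 = 3;  x_3 = (x_2 − 3)/11 = -1/3
  x_3 = -1/3;  a_3 = 7;  x_4 = (x_3 − 7)/11 = -2/3
  x_4 = -2/3;  a_4 = 3;  x_5 = (x_4 − 3)/11 = -1/3
Digits: (5, 7, 3, 7, 3).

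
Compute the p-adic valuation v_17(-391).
v_17(-391) = 1

v_17(n) is the largest exponent k such that 17^k divides n. Factor out: -391 = -17^1 · 23. (Sign doesn't affect v_p.) So v_17(-391) = 1.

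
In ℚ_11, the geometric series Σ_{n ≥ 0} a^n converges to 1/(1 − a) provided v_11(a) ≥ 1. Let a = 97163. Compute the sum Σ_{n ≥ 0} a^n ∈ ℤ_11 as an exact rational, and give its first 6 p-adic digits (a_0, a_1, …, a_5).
Σ a^n = 1/(1 − a) = -1/97162;  first 6 digits = (1, 0, 0, 7, 6, 0)

v_11(a) = 3 ≥ 1, so the series converges in ℤ_11 to 1/(1 − a) = 1/(1 − 97163) = -1/97162. Expand this rational in ℤ_11: compute digits iteratively via d_i = x_i mod 11, x_{i+1} = (x_i − d_i)/11. The first 6 digits are (1, 0, 0, 7, 6, 0).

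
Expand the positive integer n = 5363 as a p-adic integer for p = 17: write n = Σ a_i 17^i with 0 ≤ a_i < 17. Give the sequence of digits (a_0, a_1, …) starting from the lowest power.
(a_0, a_1, …) = (8, 9, 1, 1)

Repeated division by 17 gives the digits low-to-high: 5363 = 8 + 9·17^1 + 1·17^2 + 1·17^3. Digit sequence: (8, 9, 1, 1).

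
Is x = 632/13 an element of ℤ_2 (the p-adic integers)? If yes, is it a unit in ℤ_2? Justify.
x ∈ ℤ_2 but not a unit; v_2(x) = 3 > 0

ℤ_2 = {x ∈ ℚ_2 : v_2(x) ≥ 0} and ℤ_2^× = {x ∈ ℤ_2 : v_2(x) = 0}. Here v_2(632/13) = v_2(num) − v_2(den) = 3; compare against these criteria.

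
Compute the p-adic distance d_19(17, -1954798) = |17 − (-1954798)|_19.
d_19(17, -1954798) = 1/130321

Step 1 — x − y = 17 − (-1954798) = 1954815. Step 2 — v_19(1954815) = 4 (factor: 1954815 = (19^4 · 15); the sign does not affect v_p). Step 3 — |x − y|_19 = 19^{-4} = 1/130321.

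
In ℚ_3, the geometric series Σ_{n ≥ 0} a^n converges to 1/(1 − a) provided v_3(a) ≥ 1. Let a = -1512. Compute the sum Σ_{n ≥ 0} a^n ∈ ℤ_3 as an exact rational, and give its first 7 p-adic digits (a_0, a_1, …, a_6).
Σ a^n = 1/(1 − a) = 1/1513;  first 7 digits = (1, 0, 0, 1, 2, 2, 1)

v_3(a) = 3 ≥ 1, so the series converges in ℤ_3 to 1/(1 − a) = 1/(1 − (-1512)) = 1/1513. Expand this rational in ℤ_3: compute digits iteratively via d_i = x_i mod 3, x_{i+1} = (x_i − d_i)/3. The first 7 digits are (1, 0, 0, 1, 2, 2, 1).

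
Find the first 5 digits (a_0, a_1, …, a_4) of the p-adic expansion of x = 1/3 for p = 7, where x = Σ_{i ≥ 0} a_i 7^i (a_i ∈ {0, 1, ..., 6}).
(a_0, …, a_4) = (5, 4, 4, 4, 4)

v_7(1/3) = 0 (numerator and denominator both coprime to 7), so x ∈ ℤ_7^×. Compute digits iteratively via a_i = x_i mod 7, x_{i+1} = (x_i − a_i)/7, with x_0 = x:
  x_0 = 1/3;  a_0 = 5;  x_1 = (x_0 − 5)/7 = -2/3
  x_1 = -2/3;  a_1 = 4;  x_2 = (x_1 − 4)/7 = -2/3
  x_2 = -2/3;  a_2 = 4;  x_3 = (x_2 − 4)/7 = -2/3
  x_3 = -2/3;  a_3 = 4;  x_4 = (x_3 − 4)/7 = -2/3
  x_4 = -2/3;  a_4 = 4;  x_5 = (x_4 − 4)/7 = -2/3
Digits: (5, 4, 4, 4, 4).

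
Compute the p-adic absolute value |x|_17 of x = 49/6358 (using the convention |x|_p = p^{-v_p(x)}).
|49/6358|_17 = 289

Step 1 — compute v_17(x) by factoring powers of 17 out of the numerator and denominator: v_17(49/6358) = -2. Step 2 — apply |x|_p = p^{-v_p(x)} = 17^{2} = 289.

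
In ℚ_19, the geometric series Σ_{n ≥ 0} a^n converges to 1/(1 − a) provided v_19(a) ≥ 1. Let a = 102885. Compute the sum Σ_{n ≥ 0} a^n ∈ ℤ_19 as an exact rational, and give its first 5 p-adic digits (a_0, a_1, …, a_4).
Σ a^n = 1/(1 − a) = -1/102884;  first 5 digits = (1, 0, 0, 15, 0)

v_19(a) = 3 ≥ 1, so the series converges in ℤ_19 to 1/(1 − a) = 1/(1 − 102885) = -1/102884. Expand this rational in ℤ_19: compute digits iteratively via d_i = x_i mod 19, x_{i+1} = (x_i − d_i)/19. The first 5 digits are (1, 0, 0, 15, 0).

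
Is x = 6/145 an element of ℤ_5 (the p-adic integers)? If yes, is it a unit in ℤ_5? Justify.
x ∉ ℤ_5 (v_5(x) = -1 < 0)

ℤ_5 = {x ∈ ℚ_5 : v_5(x) ≥ 0} and ℤ_5^× = {x ∈ ℤ_5 : v_5(x) = 0}. Here v_5(6/145) = v_5(num) − v_5(den) = -1; compare against these criteria.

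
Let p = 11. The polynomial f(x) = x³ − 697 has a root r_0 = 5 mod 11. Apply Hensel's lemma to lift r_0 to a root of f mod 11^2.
r_1 = 82 (mod 121)

Hensel: r_{i+1} = r_i − f(r_i)/f′(r_i) mod 11^{i+2}, where f′(x) = 3x². Iterate:
  r_0 = 5 (mod 11)
  r_1 = 82 (mod 121)
Final: r = 82 with f(r) ≡ 0 mod 11^2.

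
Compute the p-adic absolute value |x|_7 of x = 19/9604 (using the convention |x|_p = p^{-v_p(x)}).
|19/9604|_7 = 2401

Step 1 — compute v_7(x) by factoring powers of 7 out of the numerator and denominator: v_7(19/9604) = -4. Step 2 — apply |x|_p = p^{-v_p(x)} = 7^{4} = 2401.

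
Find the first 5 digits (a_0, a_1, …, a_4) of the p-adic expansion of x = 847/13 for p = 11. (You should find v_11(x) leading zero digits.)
(a_0, …, a_4) = (0, 0, 9, 6, 7)

v_11(847/13) = 2, so a_0 = ... = a_1 = 0. Factor out: x = 11^2 · u with u = 7/13 a unit in ℤ_11. Expand u iteratively via a_{v+i} = u_i mod 11, u_{i+1} = (u_i − a_{v+i})/11:
  u_0 = 7/13;  a_2 = 9;  u_1 = (u_0 − 9)/11 = -10/13
  u_1 = -10/13;  a_3 = 6;  u_2 = (u_1 − 6)/11 = -8/13
  u_2 = -8/13;  a_4 = 7;  u_3 = (u_2 − 7)/11 = -9/13
Digits: (0, 0, 9, 6, 7).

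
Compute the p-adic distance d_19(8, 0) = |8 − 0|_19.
d_19(8, 0) = 1

Step 1 — x − y = 8 − 0 = 8. Step 2 — v_19(8) = 0 (factor: 8 = (19^0 · 8); the sign does not affect v_p). Step 3 — |x − y|_19 = 19^{0} = 1.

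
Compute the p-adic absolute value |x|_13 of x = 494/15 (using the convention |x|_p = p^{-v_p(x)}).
|494/15|_13 = 1/13

Step 1 — compute v_13(x) by factoring powers of 13 out of the numerator and denominator: v_13(494/15) = 1. Step 2 — apply |x|_p = p^{-v_p(x)} = 13^{-1} = 1/13.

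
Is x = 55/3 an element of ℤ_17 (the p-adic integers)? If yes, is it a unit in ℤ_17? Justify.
x ∈ ℤ_17^× (unit); v_17(x) = 0

ℤ_17 = {x ∈ ℚ_17 : v_17(x) ≥ 0} and ℤ_17^× = {x ∈ ℤ_17 : v_17(x) = 0}. Here v_17(55/3) = v_17(num) − v_17(den) = 0; compare against these criteria.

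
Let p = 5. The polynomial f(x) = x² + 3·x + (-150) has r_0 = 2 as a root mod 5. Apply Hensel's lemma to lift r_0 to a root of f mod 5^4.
r_3 = 572 (mod 625)

Hensel: r_{i+1} = r_i − f(r_i)·(f′(r_i))^{-1} mod 5^{i+2}, f′(x) = 2x + 3. Iterate:
  r_0 = 2 (mod 5)
  r_1 = 22 (mod 25)
  r_2 = 72 (mod 125)
  r_3 = 572 (mod 625)
Final: r = 572 satisfies f(r) ≡ 0 mod 5^4.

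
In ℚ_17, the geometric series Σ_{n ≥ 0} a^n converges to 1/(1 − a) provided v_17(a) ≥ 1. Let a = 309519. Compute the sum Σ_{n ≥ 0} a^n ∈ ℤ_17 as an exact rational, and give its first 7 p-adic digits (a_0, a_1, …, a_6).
Σ a^n = 1/(1 − a) = -1/309518;  first 7 digits = (1, 0, 0, 12, 3, 0, 8)

v_17(a) = 3 ≥ 1, so the series converges in ℤ_17 to 1/(1 − a) = 1/(1 − 309519) = -1/309518. Expand this rational in ℤ_17: compute digits iteratively via d_i = x_i mod 17, x_{i+1} = (x_i − d_i)/17. The first 7 digits are (1, 0, 0, 12, 3, 0, 8).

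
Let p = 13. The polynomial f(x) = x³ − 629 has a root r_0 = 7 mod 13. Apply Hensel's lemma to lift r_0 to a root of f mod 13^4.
r_3 = 1853 (mod 28561)

Hensel: r_{i+1} = r_i − f(r_i)/f′(r_i) mod 13^{i+2}, where f′(x) = 3x². Iterate:
  r_0 = 7 (mod 13)
  r_1 = 163 (mod 169)
  r_2 = 1853 (mod 2197)
  r_3 = 1853 (mod 28561)
Final: r = 1853 with f(r) ≡ 0 mod 13^4.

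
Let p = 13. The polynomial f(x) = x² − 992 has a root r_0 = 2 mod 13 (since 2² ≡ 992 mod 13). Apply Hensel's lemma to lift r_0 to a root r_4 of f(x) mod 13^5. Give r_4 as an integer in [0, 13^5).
r_4 = 137139 (mod 371293)

Hensel's recurrence: r_{i+1} = r_i − f(r_i)·(f′(r_i))^{-1} mod 13^{i+2}, with f′(x) = 2x. Iterate:
  r_0 = 2 (mod 13)
  r_1 = 80 (mod 169)
  r_2 = 925 (mod 2197)
  r_3 = 22895 (mod 28561)
  r_4 = 137139 (mod 371293)
Final: r_4 = 137139, and one checks f(r_4) ≡ 0 mod 13^5.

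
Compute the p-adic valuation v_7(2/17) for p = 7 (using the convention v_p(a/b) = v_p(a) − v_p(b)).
v_7(2/17) = 0

Factor powers of 7 from the numerator and denominator of the reduced fraction: 2 = 7^0 · 2 and 17 = 7^0 · 17. Apply v_p(a/b) = v_p(a) − v_p(b): v_7(2/17) = 0 − 0 = 0.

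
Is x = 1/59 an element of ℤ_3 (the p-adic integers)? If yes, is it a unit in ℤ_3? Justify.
x ∈ ℤ_3^× (unit); v_3(x) = 0

ℤ_3 = {x ∈ ℚ_3 : v_3(x) ≥ 0} and ℤ_3^× = {x ∈ ℤ_3 : v_3(x) = 0}. Here v_3(1/59) = v_3(num) − v_3(den) = 0; compare against these criteria.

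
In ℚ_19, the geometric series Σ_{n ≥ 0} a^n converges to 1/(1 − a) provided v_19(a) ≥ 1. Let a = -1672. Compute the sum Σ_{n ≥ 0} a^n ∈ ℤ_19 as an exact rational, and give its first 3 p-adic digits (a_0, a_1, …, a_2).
Σ a^n = 1/(1 − a) = 1/1673;  first 3 digits = (1, 7, 6)

v_19(a) = 1 ≥ 1, so the series converges in ℤ_19 to 1/(1 − a) = 1/(1 − (-1672)) = 1/1673. Expand this rational in ℤ_19: compute digits iteratively via d_i = x_i mod 19, x_{i+1} = (x_i − d_i)/19. The first 3 digits are (1, 7, 6).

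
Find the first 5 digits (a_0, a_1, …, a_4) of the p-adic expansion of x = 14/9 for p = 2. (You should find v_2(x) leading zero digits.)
(a_0, …, a_4) = (0, 1, 1, 1, 1)

v_2(14/9) = 1, so a_0 = ... = a_0 = 0. Factor out: x = 2^1 · u with u = 7/9 a unit in ℤ_2. Expand u iteratively via a_{v+i} = u_i mod 2, u_{i+1} = (u_i − a_{v+i})/2:
  u_0 = 7/9;  a_1 = 1;  u_1 = (u_0 − 1)/2 = -1/9
  u_1 = -1/9;  a_2 = 1;  u_2 = (u_1 − 1)/2 = -5/9
  u_2 = -5/9;  a_3 = 1;  u_3 = (u_2 − 1)/2 = -7/9
  u_3 = -7/9;  a_4 = 1;  u_4 = (u_3 − 1)/2 = -8/9
Digits: (0, 1, 1, 1, 1).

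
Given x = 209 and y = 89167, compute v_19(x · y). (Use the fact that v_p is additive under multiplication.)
v_19(18635903) = 4

v_p(x) = 1 (factor: 209 = 19^1 · 11); v_p(y) = 3 (factor: 89167 = 19^3 · 13). Additivity: v_p(xy) = v_p(x) + v_p(y) = 1 + 3 = 4. (Direct check: xy = 18635903 = 19^4 · (143).)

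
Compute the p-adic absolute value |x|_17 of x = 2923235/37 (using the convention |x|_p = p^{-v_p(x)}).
|2923235/37|_17 = 1/83521

Step 1 — compute v_17(x) by factoring powers of 17 out of the numerator and denominator: v_17(2923235/37) = 4. Step 2 — apply |x|_p = p^{-v_p(x)} = 17^{-4} = 1/83521.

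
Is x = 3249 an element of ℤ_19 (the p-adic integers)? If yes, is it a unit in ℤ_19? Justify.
x ∈ ℤ_19 but not a unit; v_19(x) = 2 > 0

ℤ_19 = {x ∈ ℚ_19 : v_19(x) ≥ 0} and ℤ_19^× = {x ∈ ℤ_19 : v_19(x) = 0}. Here v_19(3249) = v_19(num) − v_19(den) = 2; compare against these criteria.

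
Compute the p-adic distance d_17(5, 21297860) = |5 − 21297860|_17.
d_17(5, 21297860) = 1/1419857

Step 1 — x − y = 5 − 21297860 = -21297855. Step 2 — v_17(-21297855) = 5 (factor: -21297855 = −(17^5 · 15); the sign does not affect v_p). Step 3 — |x − y|_17 = 17^{-5} = 1/1419857.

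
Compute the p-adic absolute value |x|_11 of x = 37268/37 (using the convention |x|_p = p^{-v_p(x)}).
|37268/37|_11 = 1/1331

Step 1 — compute v_11(x) by factoring powers of 11 out of the numerator and denominator: v_11(37268/37) = 3. Step 2 — apply |x|_p = p^{-v_p(x)} = 11^{-3} = 1/1331.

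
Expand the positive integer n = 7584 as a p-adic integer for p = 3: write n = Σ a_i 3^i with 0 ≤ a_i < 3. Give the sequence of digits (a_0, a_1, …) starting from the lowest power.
(a_0, a_1, …) = (0, 2, 2, 1, 0, 1, 1, 0, 1)

Repeated division by 3 gives the digits low-to-high: 7584 = 2·3^1 + 2·3^2 + 1·3^3 + 1·3^5 + 1·3^6 + 1·3^8. Digit sequence: (0, 2, 2, 1, 0, 1, 1, 0, 1).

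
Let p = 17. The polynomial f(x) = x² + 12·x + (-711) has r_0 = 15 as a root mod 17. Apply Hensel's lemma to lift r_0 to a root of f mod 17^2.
r_1 = 270 (mod 289)

Hensel: r_{i+1} = r_i − f(r_i)·(f′(r_i))^{-1} mod 17^{i+2}, f′(x) = 2x + 12. Iterate:
  r_0 = 15 (mod 17)
  r_1 = 270 (mod 289)
Final: r = 270 satisfies f(r) ≡ 0 mod 17^2.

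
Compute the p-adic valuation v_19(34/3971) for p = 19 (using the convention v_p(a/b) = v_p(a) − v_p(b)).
v_19(34/3971) = -2

Factor powers of 19 from the numerator and denominator of the reduced fraction: 34 = 19^0 · 34 and 3971 = 19^2 · 11. Apply v_p(a/b) = v_p(a) − v_p(b): v_19(34/3971) = 0 − 2 = -2.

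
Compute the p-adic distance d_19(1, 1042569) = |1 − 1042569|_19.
d_19(1, 1042569) = 1/130321

Step 1 — x − y = 1 − 1042569 = -1042568. Step 2 — v_19(-1042568) = 4 (factor: -1042568 = −(19^4 · 8); the sign does not affect v_p). Step 3 — |x − y|_19 = 19^{-4} = 1/130321.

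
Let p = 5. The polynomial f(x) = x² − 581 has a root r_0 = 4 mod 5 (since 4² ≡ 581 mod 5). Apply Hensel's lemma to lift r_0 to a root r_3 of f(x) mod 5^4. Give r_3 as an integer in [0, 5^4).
r_3 = 384 (mod 625)

Hensel's recurrence: r_{i+1} = r_i − f(r_i)·(f′(r_i))^{-1} mod 5^{i+2}, with f′(x) = 2x. Iterate:
  r_0 = 4 (mod 5)
  r_1 = 9 (mod 25)
  r_2 = 9 (mod 125)
  r_3 = 384 (mod 625)
Final: r_3 = 384, and one checks f(r_3) ≡ 0 mod 5^4.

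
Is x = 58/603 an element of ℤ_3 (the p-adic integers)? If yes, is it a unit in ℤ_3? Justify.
x ∉ ℤ_3 (v_3(x) = -2 < 0)

ℤ_3 = {x ∈ ℚ_3 : v_3(x) ≥ 0} and ℤ_3^× = {x ∈ ℤ_3 : v_3(x) = 0}. Here v_3(58/603) = v_3(num) − v_3(den) = -2; compare against these criteria.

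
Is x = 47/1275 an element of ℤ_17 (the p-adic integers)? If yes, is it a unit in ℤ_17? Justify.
x ∉ ℤ_17 (v_17(x) = -1 < 0)

ℤ_17 = {x ∈ ℚ_17 : v_17(x) ≥ 0} and ℤ_17^× = {x ∈ ℤ_17 : v_17(x) = 0}. Here v_17(47/1275) = v_17(num) − v_17(den) = -1; compare against these criteria.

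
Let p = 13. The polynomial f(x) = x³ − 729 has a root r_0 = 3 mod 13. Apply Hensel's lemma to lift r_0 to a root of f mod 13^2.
r_1 = 29 (mod 169)

Hensel: r_{i+1} = r_i − f(r_i)/f′(r_i) mod 13^{i+2}, where f′(x) = 3x². Iterate:
  r_0 = 3 (mod 13)
  r_1 = 29 (mod 169)
Final: r = 29 with f(r) ≡ 0 mod 13^2.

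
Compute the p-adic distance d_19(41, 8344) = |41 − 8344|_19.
d_19(41, 8344) = 1/361

Step 1 — x − y = 41 − 8344 = -8303. Step 2 — v_19(-8303) = 2 (factor: -8303 = −(19^2 · 23); the sign does not affect v_p). Step 3 — |x − y|_19 = 19^{-2} = 1/361.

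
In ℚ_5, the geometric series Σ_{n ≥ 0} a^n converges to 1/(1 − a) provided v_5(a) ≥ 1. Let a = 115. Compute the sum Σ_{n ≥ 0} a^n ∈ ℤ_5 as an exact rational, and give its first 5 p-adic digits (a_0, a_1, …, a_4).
Σ a^n = 1/(1 − a) = -1/114;  first 5 digits = (1, 3, 3, 3, 0)

v_5(a) = 1 ≥ 1, so the series converges in ℤ_5 to 1/(1 − a) = 1/(1 − 115) = -1/114. Expand this rational in ℤ_5: compute digits iteratively via d_i = x_i mod 5, x_{i+1} = (x_i − d_i)/5. The first 5 digits are (1, 3, 3, 3, 0).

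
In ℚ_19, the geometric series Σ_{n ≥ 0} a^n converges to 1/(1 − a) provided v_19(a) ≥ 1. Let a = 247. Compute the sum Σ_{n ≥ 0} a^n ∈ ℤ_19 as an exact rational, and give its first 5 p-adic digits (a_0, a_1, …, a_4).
Σ a^n = 1/(1 − a) = -1/246;  first 5 digits = (1, 13, 17, 1, 6)

v_19(a) = 1 ≥ 1, so the series converges in ℤ_19 to 1/(1 − a) = 1/(1 − 247) = -1/246. Expand this rational in ℤ_19: compute digits iteratively via d_i = x_i mod 19, x_{i+1} = (x_i − d_i)/19. The first 5 digits are (1, 13, 17, 1, 6).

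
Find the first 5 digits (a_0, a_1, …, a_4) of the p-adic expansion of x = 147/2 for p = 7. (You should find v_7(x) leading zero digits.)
(a_0, …, a_4) = (0, 0, 5, 3, 3)

v_7(147/2) = 2, so a_0 = ... = a_1 = 0. Factor out: x = 7^2 · u with u = 3/2 a unit in ℤ_7. Expand u iteratively via a_{v+i} = u_i mod 7, u_{i+1} = (u_i − a_{v+i})/7:
  u_0 = 3/2;  a_2 = 5;  u_1 = (u_0 − 5)/7 = -1/2
  u_1 = -1/2;  a_3 = 3;  u_2 = (u_1 − 3)/7 = -1/2
  u_2 = -1/2;  a_4 = 3;  u_3 = (u_2 − 3)/7 = -1/2
Digits: (0, 0, 5, 3, 3).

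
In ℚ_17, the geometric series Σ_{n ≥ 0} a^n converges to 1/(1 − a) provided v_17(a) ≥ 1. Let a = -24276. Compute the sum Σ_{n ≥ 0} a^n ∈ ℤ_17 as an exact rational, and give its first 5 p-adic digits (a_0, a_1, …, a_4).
Σ a^n = 1/(1 − a) = 1/24277;  first 5 digits = (1, 0, 1, 12, 0)

v_17(a) = 2 ≥ 1, so the series converges in ℤ_17 to 1/(1 − a) = 1/(1 − (-24276)) = 1/24277. Expand this rational in ℤ_17: compute digits iteratively via d_i = x_i mod 17, x_{i+1} = (x_i − d_i)/17. The first 5 digits are (1, 0, 1, 12, 0).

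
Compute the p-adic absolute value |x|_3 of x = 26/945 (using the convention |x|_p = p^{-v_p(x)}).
|26/945|_3 = 27

Step 1 — compute v_3(x) by factoring powers of 3 out of the numerator and denominator: v_3(26/945) = -3. Step 2 — apply |x|_p = p^{-v_p(x)} = 3^{3} = 27.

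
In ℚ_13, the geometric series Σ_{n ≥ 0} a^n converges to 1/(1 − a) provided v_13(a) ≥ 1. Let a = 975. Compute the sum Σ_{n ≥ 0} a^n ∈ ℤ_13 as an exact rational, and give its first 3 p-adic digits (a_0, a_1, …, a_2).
Σ a^n = 1/(1 − a) = -1/974;  first 3 digits = (1, 10, 1)

v_13(a) = 1 ≥ 1, so the series converges in ℤ_13 to 1/(1 − a) = 1/(1 − 975) = -1/974. Expand this rational in ℤ_13: compute digits iteratively via d_i = x_i mod 13, x_{i+1} = (x_i − d_i)/13. The first 3 digits are (1, 10, 1).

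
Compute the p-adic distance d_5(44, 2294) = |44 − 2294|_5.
d_5(44, 2294) = 1/125

Step 1 — x − y = 44 − 2294 = -2250. Step 2 — v_5(-2250) = 3 (factor: -2250 = −(5^3 · 18); the sign does not affect v_p). Step 3 — |x − y|_5 = 5^{-3} = 1/125.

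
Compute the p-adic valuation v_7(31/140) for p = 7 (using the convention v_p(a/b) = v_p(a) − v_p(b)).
v_7(31/140) = -1

Factor powers of 7 from the numerator and denominator of the reduced fraction: 31 = 7^0 · 31 and 140 = 7^1 · 20. Apply v_p(a/b) = v_p(a) − v_p(b): v_7(31/140) = 0 − 1 = -1.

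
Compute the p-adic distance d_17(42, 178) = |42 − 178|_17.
d_17(42, 178) = 1/17

Step 1 — x − y = 42 − 178 = -136. Step 2 — v_17(-136) = 1 (factor: -136 = −(17^1 · 8); the sign does not affect v_p). Step 3 — |x − y|_17 = 17^{-1} = 1/17.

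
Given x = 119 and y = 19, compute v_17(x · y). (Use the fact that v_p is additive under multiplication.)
v_17(2261) = 1

v_p(x) = 1 (factor: 119 = 17^1 · 7); v_p(y) = 0 (factor: 19 = 17^0 · 19). Additivity: v_p(xy) = v_p(x) + v_p(y) = 1 + 0 = 1. (Direct check: xy = 2261 = 17^1 · (133).)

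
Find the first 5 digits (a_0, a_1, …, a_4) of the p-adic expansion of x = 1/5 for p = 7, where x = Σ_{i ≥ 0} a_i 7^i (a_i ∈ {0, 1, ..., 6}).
(a_0, …, a_4) = (3, 1, 4, 5, 2)

v_7(1/5) = 0 (numerator and denominator both coprime to 7), so x ∈ ℤ_7^×. Compute digits iteratively via a_i = x_i mod 7, x_{i+1} = (x_i − a_i)/7, with x_0 = x:
  x_0 = 1/5;  a_0 = 3;  x_1 = (x_0 − 3)/7 = -2/5
  x_1 = -2/5;  a_1 = 1;  x_2 = (x_1 − 1)/7 = -1/5
  x_2 = -1/5;  a_2 = 4;  x_3 = (x_2 − 4)/7 = -3/5
  x_3 = -3/5;  a_3 = 5;  x_4 = (x_3 − 5)/7 = -4/5
  x_4 = -4/5;  a_4 = 2;  x_5 = (x_4 − 2)/7 = -2/5
Digits: (3, 1, 4, 5, 2).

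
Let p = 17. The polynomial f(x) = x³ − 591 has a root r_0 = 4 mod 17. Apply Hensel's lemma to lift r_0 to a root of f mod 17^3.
r_2 = 2911 (mod 4913)

Hensel: r_{i+1} = r_i − f(r_i)/f′(r_i) mod 17^{i+2}, where f′(x) = 3x². Iterate:
  r_0 = 4 (mod 17)
  r_1 = 21 (mod 289)
  r_2 = 2911 (mod 4913)
Final: r = 2911 with f(r) ≡ 0 mod 17^3.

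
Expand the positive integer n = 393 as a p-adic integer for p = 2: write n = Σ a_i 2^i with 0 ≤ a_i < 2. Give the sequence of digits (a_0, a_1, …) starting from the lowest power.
(a_0, a_1, …) = (1, 0, 0, 1, 0, 0, 0, 1, 1)

Repeated division by 2 gives the digits low-to-high: 393 = 1 + 1·2^3 + 1·2^7 + 1·2^8. Digit sequence: (1, 0, 0, 1, 0, 0, 0, 1, 1).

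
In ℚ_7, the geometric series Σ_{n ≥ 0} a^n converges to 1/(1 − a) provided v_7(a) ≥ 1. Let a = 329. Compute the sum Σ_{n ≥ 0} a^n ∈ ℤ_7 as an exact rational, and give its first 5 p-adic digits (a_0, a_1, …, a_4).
Σ a^n = 1/(1 − a) = -1/328;  first 5 digits = (1, 5, 3, 0, 4)

v_7(a) = 1 ≥ 1, so the series converges in ℤ_7 to 1/(1 − a) = 1/(1 − 329) = -1/328. Expand this rational in ℤ_7: compute digits iteratively via d_i = x_i mod 7, x_{i+1} = (x_i − d_i)/7. The first 5 digits are (1, 5, 3, 0, 4).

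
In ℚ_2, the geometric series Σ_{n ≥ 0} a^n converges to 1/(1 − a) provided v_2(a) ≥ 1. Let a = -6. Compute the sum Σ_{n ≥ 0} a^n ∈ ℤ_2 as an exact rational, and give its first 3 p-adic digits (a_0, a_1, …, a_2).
Σ a^n = 1/(1 − a) = 1/7;  first 3 digits = (1, 1, 1)

v_2(a) = 1 ≥ 1, so the series converges in ℤ_2 to 1/(1 − a) = 1/(1 − (-6)) = 1/7. Expand this rational in ℤ_2: compute digits iteratively via d_i = x_i mod 2, x_{i+1} = (x_i − d_i)/2. The first 3 digits are (1, 1, 1).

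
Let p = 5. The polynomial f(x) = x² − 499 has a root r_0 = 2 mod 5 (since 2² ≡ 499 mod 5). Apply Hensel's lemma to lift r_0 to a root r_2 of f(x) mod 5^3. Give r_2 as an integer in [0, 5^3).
r_2 = 57 (mod 125)

Hensel's recurrence: r_{i+1} = r_i − f(r_i)·(f′(r_i))^{-1} mod 5^{i+2}, with f′(x) = 2x. Iterate:
  r_0 = 2 (mod 5)
  r_1 = 7 (mod 25)
  r_2 = 57 (mod 125)
Final: r_2 = 57, and one checks f(r_2) ≡ 0 mod 5^3.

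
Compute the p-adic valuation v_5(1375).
v_5(1375) = 3

v_5(n) is the largest exponent k such that 5^k divides n. Factor out: 1375 = 5^3 · 11. (Sign doesn't affect v_p.) So v_5(1375) = 3.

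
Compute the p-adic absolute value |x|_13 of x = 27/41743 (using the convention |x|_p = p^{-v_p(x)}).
|27/41743|_13 = 2197

Step 1 — compute v_13(x) by factoring powers of 13 out of the numerator and denominator: v_13(27/41743) = -3. Step 2 — apply |x|_p = p^{-v_p(x)} = 13^{3} = 2197.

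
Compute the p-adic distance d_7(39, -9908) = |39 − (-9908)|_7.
d_7(39, -9908) = 1/343

Step 1 — x − y = 39 − (-9908) = 9947. Step 2 — v_7(9947) = 3 (factor: 9947 = (7^3 · 29); the sign does not affect v_p). Step 3 — |x − y|_7 = 7^{-3} = 1/343.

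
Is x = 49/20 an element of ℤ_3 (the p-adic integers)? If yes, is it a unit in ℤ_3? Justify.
x ∈ ℤ_3^× (unit); v_3(x) = 0

ℤ_3 = {x ∈ ℚ_3 : v_3(x) ≥ 0} and ℤ_3^× = {x ∈ ℤ_3 : v_3(x) = 0}. Here v_3(49/20) = v_3(num) − v_3(den) = 0; compare against these criteria.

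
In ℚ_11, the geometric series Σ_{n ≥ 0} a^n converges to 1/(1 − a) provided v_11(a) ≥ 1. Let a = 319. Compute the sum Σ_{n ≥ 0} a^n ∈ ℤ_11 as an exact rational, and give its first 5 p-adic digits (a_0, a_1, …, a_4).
Σ a^n = 1/(1 − a) = -1/318;  first 5 digits = (1, 7, 7, 1, 5)

v_11(a) = 1 ≥ 1, so the series converges in ℤ_11 to 1/(1 − a) = 1/(1 − 319) = -1/318. Expand this rational in ℤ_11: compute digits iteratively via d_i = x_i mod 11, x_{i+1} = (x_i − d_i)/11. The first 5 digits are (1, 7, 7, 1, 5).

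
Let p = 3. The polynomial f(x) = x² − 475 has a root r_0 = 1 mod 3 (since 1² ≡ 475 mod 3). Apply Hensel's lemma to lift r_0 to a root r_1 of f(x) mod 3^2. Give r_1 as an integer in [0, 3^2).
r_1 = 4 (mod 9)

Hensel's recurrence: r_{i+1} = r_i − f(r_i)·(f′(r_i))^{-1} mod 3^{i+2}, with f′(x) = 2x. Iterate:
  r_0 = 1 (mod 3)
  r_1 = 4 (mod 9)
Final: r_1 = 4, and one checks f(r_1) ≡ 0 mod 3^2.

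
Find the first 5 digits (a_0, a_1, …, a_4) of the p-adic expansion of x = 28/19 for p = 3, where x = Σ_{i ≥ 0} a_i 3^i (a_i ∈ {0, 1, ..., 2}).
(a_0, …, a_4) = (1, 0, 1, 0, 1)

v_3(28/19) = 0 (numerator and denominator both coprime to 3), so x ∈ ℤ_3^×. Compute digits iteratively via a_i = x_i mod 3, x_{i+1} = (x_i − a_i)/3, with x_0 = x:
  x_0 = 28/19;  a_0 = 1;  x_1 = (x_0 − 1)/3 = 3/19
  x_1 = 3/19;  a_1 = 0;  x_2 = (x_1 − 0)/3 = 1/19
  x_2 = 1/19;  a_2 = 1;  x_3 = (x_2 − 1)/3 = -6/19
  x_3 = -6/19;  a_3 = 0;  x_4 = (x_3 − 0)/3 = -2/19
  x_4 = -2/19;  a_4 = 1;  x_5 = (x_4 − 1)/3 = -7/19
Digits: (1, 0, 1, 0, 1).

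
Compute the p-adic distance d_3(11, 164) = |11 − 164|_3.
d_3(11, 164) = 1/9

Step 1 — x − y = 11 − 164 = -153. Step 2 — v_3(-153) = 2 (factor: -153 = −(3^2 · 17); the sign does not affect v_p). Step 3 — |x − y|_3 = 3^{-2} = 1/9.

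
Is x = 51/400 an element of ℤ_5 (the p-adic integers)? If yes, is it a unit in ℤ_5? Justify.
x ∉ ℤ_5 (v_5(x) = -2 < 0)

ℤ_5 = {x ∈ ℚ_5 : v_5(x) ≥ 0} and ℤ_5^× = {x ∈ ℤ_5 : v_5(x) = 0}. Here v_5(51/400) = v_5(num) − v_5(den) = -2; compare against these criteria.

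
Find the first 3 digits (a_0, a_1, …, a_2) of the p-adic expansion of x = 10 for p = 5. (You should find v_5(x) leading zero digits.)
(a_0, …, a_2) = (0, 2, 0)

v_5(10) = 1, so a_0 = ... = a_0 = 0. Factor out: x = 5^1 · u with u = 2 a unit in ℤ_5. Expand u iteratively via a_{v+i} = u_i mod 5, u_{i+1} = (u_i − a_{v+i})/5:
  u_0 = 2;  a_1 = 2;  u_1 = (u_0 − 2)/5 = 0
  u_1 = 0;  a_2 = 0;  u_2 = (u_1 − 0)/5 = 0
Digits: (0, 2, 0).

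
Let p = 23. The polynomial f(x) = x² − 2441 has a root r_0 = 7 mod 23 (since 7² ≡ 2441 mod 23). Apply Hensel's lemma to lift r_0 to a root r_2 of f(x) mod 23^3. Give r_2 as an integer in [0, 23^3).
r_2 = 6677 (mod 12167)

Hensel's recurrence: r_{i+1} = r_i − f(r_i)·(f′(r_i))^{-1} mod 23^{i+2}, with f′(x) = 2x. Iterate:
  r_0 = 7 (mod 23)
  r_1 = 329 (mod 529)
  r_2 = 6677 (mod 12167)
Final: r_2 = 6677, and one checks f(r_2) ≡ 0 mod 23^3.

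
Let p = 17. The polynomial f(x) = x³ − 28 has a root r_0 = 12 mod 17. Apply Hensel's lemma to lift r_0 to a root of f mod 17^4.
r_3 = 23302 (mod 83521)

Hensel: r_{i+1} = r_i − f(r_i)/f′(r_i) mod 17^{i+2}, where f′(x) = 3x². Iterate:
  r_0 = 12 (mod 17)
  r_1 = 182 (mod 289)
  r_2 = 3650 (mod 4913)
  r_3 = 23302 (mod 83521)
Final: r = 23302 with f(r) ≡ 0 mod 17^4.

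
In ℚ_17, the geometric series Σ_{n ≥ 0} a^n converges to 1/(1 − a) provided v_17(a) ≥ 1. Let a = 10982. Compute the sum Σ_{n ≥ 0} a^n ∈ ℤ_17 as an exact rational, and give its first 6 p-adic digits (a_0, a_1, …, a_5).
Σ a^n = 1/(1 − a) = -1/10981;  first 6 digits = (1, 0, 4, 2, 16, 16)

v_17(a) = 2 ≥ 1, so the series converges in ℤ_17 to 1/(1 − a) = 1/(1 − 10982) = -1/10981. Expand this rational in ℤ_17: compute digits iteratively via d_i = x_i mod 17, x_{i+1} = (x_i − d_i)/17. The first 6 digits are (1, 0, 4, 2, 16, 16).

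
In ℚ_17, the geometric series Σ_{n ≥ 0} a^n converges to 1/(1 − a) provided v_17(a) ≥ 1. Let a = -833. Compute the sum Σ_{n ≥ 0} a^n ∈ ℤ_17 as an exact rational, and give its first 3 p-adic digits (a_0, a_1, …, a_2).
Σ a^n = 1/(1 − a) = 1/834;  first 3 digits = (1, 2, 1)

v_17(a) = 1 ≥ 1, so the series converges in ℤ_17 to 1/(1 − a) = 1/(1 − (-833)) = 1/834. Expand this rational in ℤ_17: compute digits iteratively via d_i = x_i mod 17, x_{i+1} = (x_i − d_i)/17. The first 3 digits are (1, 2, 1).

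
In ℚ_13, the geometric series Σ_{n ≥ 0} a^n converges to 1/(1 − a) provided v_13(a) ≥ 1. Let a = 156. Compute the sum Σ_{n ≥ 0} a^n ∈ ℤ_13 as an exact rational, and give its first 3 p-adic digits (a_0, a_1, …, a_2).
Σ a^n = 1/(1 − a) = -1/155;  first 3 digits = (1, 12, 1)

v_13(a) = 1 ≥ 1, so the series converges in ℤ_13 to 1/(1 − a) = 1/(1 − 156) = -1/155. Expand this rational in ℤ_13: compute digits iteratively via d_i = x_i mod 13, x_{i+1} = (x_i − d_i)/13. The first 3 digits are (1, 12, 1).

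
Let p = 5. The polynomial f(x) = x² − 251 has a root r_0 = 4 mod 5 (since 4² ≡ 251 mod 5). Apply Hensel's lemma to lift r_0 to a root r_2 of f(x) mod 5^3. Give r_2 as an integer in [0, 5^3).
r_2 = 124 (mod 125)

Hensel's recurrence: r_{i+1} = r_i − f(r_i)·(f′(r_i))^{-1} mod 5^{i+2}, with f′(x) = 2x. Iterate:
  r_0 = 4 (mod 5)
  r_1 = 24 (mod 25)
  r_2 = 124 (mod 125)
Final: r_2 = 124, and one checks f(r_2) ≡ 0 mod 5^3.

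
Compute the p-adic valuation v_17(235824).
v_17(235824) = 3

v_17(n) is the largest exponent k such that 17^k divides n. Factor out: 235824 = 17^3 · 48. (Sign doesn't affect v_p.) So v_17(235824) = 3.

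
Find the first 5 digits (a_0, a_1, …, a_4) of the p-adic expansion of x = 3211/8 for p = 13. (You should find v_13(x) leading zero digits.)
(a_0, …, a_4) = (0, 0, 4, 8, 1)

v_13(3211/8) = 2, so a_0 = ... = a_1 = 0. Factor out: x = 13^2 · u with u = 19/8 a unit in ℤ_13. Expand u iteratively via a_{v+i} = u_i mod 13, u_{i+1} = (u_i − a_{v+i})/13:
  u_0 = 19/8;  a_2 = 4;  u_1 = (u_0 − 4)/13 = -1/8
  u_1 = -1/8;  a_3 = 8;  u_2 = (u_1 − 8)/13 = -5/8
  u_2 = -5/8;  a_4 = 1;  u_3 = (u_2 − 1)/13 = -1/8
Digits: (0, 0, 4, 8, 1).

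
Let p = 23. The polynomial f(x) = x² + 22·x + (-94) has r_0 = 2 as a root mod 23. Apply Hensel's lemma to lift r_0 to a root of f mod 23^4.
r_3 = 142671 (mod 279841)

Hensel: r_{i+1} = r_i − f(r_i)·(f′(r_i))^{-1} mod 23^{i+2}, f′(x) = 2x + 22. Iterate:
  r_0 = 2 (mod 23)
  r_1 = 370 (mod 529)
  r_2 = 8834 (mod 12167)
  r_3 = 142671 (mod 279841)
Final: r = 142671 satisfies f(r) ≡ 0 mod 23^4.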